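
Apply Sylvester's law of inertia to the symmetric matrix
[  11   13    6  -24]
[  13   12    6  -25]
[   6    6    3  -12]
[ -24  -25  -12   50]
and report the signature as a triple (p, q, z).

Answer: (3, 1, 0)

Derivation:
step 0: pivot 11 → sign +
step 1: pivot -37/11 → sign −
step 2: pivot 3/37 → sign +
step 3: pivot 1 → sign +
signature = (3, 1, 0)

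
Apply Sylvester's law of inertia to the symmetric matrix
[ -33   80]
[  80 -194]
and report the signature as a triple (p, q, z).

Answer: (0, 2, 0)

Derivation:
step 0: pivot -33 → sign −
step 1: pivot -2/33 → sign −
signature = (0, 2, 0)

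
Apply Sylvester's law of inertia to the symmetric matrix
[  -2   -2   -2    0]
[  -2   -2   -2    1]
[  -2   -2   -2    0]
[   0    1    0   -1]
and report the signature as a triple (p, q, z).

Answer: (1, 2, 1)

Derivation:
step 0: pivot -2 → sign −
step 1: pivot -1 → sign −
step 2: pivot 1 → sign +
step 3: row/col 3 already zero → sign 0
signature = (1, 2, 1)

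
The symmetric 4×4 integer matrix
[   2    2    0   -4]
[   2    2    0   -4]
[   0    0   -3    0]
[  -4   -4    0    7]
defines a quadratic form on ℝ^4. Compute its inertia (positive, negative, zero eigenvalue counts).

Answer: (1, 2, 1)

Derivation:
step 0: pivot 2 → sign +
step 1: pivot -3 → sign −
step 2: pivot -1 → sign −
step 3: row/col 3 already zero → sign 0
signature = (1, 2, 1)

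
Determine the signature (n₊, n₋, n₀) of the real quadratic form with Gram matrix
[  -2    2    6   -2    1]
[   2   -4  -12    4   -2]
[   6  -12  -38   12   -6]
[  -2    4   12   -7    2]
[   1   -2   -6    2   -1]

Answer: (0, 4, 1)

Derivation:
step 0: pivot -2 → sign −
step 1: pivot -2 → sign −
step 2: pivot -2 → sign −
step 3: pivot -3 → sign −
step 4: row/col 4 already zero → sign 0
signature = (0, 4, 1)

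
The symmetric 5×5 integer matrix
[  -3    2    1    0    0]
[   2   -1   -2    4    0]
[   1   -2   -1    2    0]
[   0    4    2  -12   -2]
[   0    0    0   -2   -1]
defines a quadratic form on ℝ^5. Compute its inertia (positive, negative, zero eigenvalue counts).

step 0: pivot -3 → sign −
step 1: pivot 1/3 → sign +
step 2: pivot -6 → sign −
step 3: pivot -6 → sign −
step 4: pivot -1/3 → sign −
signature = (1, 4, 0)

Answer: (1, 4, 0)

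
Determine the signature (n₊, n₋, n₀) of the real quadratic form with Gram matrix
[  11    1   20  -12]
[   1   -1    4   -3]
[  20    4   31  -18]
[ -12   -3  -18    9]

step 0: pivot 11 → sign +
step 1: pivot -12/11 → sign −
step 2: pivot -1 → sign −
step 3: pivot -3/4 → sign −
signature = (1, 3, 0)

Answer: (1, 3, 0)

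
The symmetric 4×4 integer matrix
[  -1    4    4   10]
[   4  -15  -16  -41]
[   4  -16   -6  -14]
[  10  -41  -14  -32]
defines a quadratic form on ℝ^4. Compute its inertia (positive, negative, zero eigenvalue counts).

step 0: pivot -1 → sign −
step 1: pivot 1 → sign +
step 2: pivot 10 → sign +
step 3: pivot -3/5 → sign −
signature = (2, 2, 0)

Answer: (2, 2, 0)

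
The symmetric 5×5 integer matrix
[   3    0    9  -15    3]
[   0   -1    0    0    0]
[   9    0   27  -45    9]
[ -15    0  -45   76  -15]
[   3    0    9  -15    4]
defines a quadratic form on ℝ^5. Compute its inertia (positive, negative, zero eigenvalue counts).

step 0: pivot 3 → sign +
step 1: pivot -1 → sign −
step 2: pivot 1 → sign +
step 3: pivot 1 → sign +
step 4: row/col 4 already zero → sign 0
signature = (3, 1, 1)

Answer: (3, 1, 1)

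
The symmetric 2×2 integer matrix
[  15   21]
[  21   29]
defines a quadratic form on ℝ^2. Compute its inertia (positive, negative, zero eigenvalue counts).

Answer: (1, 1, 0)

Derivation:
step 0: pivot 15 → sign +
step 1: pivot -2/5 → sign −
signature = (1, 1, 0)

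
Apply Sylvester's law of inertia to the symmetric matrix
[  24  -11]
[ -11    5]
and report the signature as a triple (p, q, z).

Answer: (1, 1, 0)

Derivation:
step 0: pivot 24 → sign +
step 1: pivot -1/24 → sign −
signature = (1, 1, 0)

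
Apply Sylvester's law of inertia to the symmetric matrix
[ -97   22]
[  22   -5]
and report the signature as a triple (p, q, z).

Answer: (0, 2, 0)

Derivation:
step 0: pivot -97 → sign −
step 1: pivot -1/97 → sign −
signature = (0, 2, 0)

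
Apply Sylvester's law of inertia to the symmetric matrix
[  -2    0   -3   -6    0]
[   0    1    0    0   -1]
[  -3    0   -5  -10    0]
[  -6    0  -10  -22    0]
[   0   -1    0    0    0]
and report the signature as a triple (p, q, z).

step 0: pivot -2 → sign −
step 1: pivot 1 → sign +
step 2: pivot -1/2 → sign −
step 3: pivot -2 → sign −
step 4: pivot -1 → sign −
signature = (1, 4, 0)

Answer: (1, 4, 0)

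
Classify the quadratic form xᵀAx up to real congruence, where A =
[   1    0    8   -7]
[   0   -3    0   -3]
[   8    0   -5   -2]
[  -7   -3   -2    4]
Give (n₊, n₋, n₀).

step 0: pivot 1 → sign +
step 1: pivot -3 → sign −
step 2: pivot -69 → sign −
step 3: pivot 6/23 → sign +
signature = (2, 2, 0)

Answer: (2, 2, 0)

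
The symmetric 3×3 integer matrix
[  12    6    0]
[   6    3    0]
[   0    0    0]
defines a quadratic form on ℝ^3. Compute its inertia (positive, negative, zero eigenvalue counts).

Answer: (1, 0, 2)

Derivation:
step 0: pivot 12 → sign +
step 1: row/col 1 already zero → sign 0
step 2: row/col 2 already zero → sign 0
signature = (1, 0, 2)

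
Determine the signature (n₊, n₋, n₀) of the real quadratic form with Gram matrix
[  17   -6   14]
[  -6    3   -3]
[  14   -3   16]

Answer: (3, 0, 0)

Derivation:
step 0: pivot 17 → sign +
step 1: pivot 15/17 → sign +
step 2: pivot 1/5 → sign +
signature = (3, 0, 0)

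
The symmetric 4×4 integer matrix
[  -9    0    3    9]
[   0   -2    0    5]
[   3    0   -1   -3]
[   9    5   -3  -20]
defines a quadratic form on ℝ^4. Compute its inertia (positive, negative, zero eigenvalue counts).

Answer: (1, 2, 1)

Derivation:
step 0: pivot -9 → sign −
step 1: pivot -2 → sign −
step 2: pivot 3/2 → sign +
step 3: row/col 3 already zero → sign 0
signature = (1, 2, 1)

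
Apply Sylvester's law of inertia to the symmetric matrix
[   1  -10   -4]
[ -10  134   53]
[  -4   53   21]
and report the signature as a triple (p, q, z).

Answer: (3, 0, 0)

Derivation:
step 0: pivot 1 → sign +
step 1: pivot 34 → sign +
step 2: pivot 1/34 → sign +
signature = (3, 0, 0)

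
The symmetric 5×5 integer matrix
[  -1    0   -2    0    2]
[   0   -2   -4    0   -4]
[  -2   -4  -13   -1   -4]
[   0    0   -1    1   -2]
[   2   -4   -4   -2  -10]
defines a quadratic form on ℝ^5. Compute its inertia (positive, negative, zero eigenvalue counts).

step 0: pivot -1 → sign −
step 1: pivot -2 → sign −
step 2: pivot -1 → sign −
step 3: pivot 2 → sign +
step 4: row/col 4 already zero → sign 0
signature = (1, 3, 1)

Answer: (1, 3, 1)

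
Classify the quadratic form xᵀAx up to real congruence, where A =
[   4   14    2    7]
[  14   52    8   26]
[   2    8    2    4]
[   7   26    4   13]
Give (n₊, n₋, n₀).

step 0: pivot 4 → sign +
step 1: pivot 3 → sign +
step 2: pivot 2/3 → sign +
step 3: row/col 3 already zero → sign 0
signature = (3, 0, 1)

Answer: (3, 0, 1)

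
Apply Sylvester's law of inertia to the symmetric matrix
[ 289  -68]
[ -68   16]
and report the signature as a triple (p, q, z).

Answer: (1, 0, 1)

Derivation:
step 0: pivot 289 → sign +
step 1: row/col 1 already zero → sign 0
signature = (1, 0, 1)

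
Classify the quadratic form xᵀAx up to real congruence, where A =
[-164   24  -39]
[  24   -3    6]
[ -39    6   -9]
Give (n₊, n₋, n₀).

Answer: (2, 1, 0)

Derivation:
step 0: pivot -164 → sign −
step 1: pivot 21/41 → sign +
step 2: pivot 3/28 → sign +
signature = (2, 1, 0)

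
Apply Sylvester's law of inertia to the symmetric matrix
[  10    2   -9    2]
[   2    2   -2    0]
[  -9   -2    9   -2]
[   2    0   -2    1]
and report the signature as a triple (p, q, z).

Answer: (4, 0, 0)

Derivation:
step 0: pivot 10 → sign +
step 1: pivot 8/5 → sign +
step 2: pivot 7/8 → sign +
step 3: pivot 3/7 → sign +
signature = (4, 0, 0)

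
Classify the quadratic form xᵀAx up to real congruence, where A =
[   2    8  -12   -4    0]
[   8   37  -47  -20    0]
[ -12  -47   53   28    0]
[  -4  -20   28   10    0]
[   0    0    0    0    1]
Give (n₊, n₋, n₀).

step 0: pivot 2 → sign +
step 1: pivot 5 → sign +
step 2: pivot -96/5 → sign −
step 3: pivot 1 → sign +
step 4: row/col 4 already zero → sign 0
signature = (3, 1, 1)

Answer: (3, 1, 1)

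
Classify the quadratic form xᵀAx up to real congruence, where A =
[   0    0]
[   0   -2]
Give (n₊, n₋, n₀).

Answer: (0, 1, 1)

Derivation:
step 0: pivot -2 → sign −
step 1: row/col 1 already zero → sign 0
signature = (0, 1, 1)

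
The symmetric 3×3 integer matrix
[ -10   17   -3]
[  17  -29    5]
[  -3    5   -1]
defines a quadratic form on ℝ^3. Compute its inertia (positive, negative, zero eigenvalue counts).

Answer: (0, 2, 1)

Derivation:
step 0: pivot -10 → sign −
step 1: pivot -1/10 → sign −
step 2: row/col 2 already zero → sign 0
signature = (0, 2, 1)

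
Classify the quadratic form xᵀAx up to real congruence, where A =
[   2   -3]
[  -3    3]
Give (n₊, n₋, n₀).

Answer: (1, 1, 0)

Derivation:
step 0: pivot 2 → sign +
step 1: pivot -3/2 → sign −
signature = (1, 1, 0)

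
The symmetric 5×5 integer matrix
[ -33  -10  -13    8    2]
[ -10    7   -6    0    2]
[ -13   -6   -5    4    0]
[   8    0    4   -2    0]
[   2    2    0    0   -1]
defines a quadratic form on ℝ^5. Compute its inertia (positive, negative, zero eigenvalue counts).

step 0: pivot -33 → sign −
step 1: pivot 331/33 → sign +
step 2: pivot -100/331 → sign −
step 3: pivot -6/25 → sign −
step 4: row/col 4 already zero → sign 0
signature = (1, 3, 1)

Answer: (1, 3, 1)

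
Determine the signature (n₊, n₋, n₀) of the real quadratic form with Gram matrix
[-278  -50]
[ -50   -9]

Answer: (0, 2, 0)

Derivation:
step 0: pivot -278 → sign −
step 1: pivot -1/139 → sign −
signature = (0, 2, 0)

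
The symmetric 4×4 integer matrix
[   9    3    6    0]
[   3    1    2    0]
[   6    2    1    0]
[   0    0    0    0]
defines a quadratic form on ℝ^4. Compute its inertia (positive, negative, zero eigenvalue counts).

Answer: (1, 1, 2)

Derivation:
step 0: pivot 9 → sign +
step 1: pivot -3 → sign −
step 2: row/col 2 already zero → sign 0
step 3: row/col 3 already zero → sign 0
signature = (1, 1, 2)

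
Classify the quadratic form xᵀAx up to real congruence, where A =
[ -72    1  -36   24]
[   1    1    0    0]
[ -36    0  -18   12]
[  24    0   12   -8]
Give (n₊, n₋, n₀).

step 0: pivot -72 → sign −
step 1: pivot 73/72 → sign +
step 2: pivot -18/73 → sign −
step 3: row/col 3 already zero → sign 0
signature = (1, 2, 1)

Answer: (1, 2, 1)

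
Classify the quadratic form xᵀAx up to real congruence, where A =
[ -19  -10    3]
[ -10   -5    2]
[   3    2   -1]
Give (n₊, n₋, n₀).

Answer: (1, 2, 0)

Derivation:
step 0: pivot -19 → sign −
step 1: pivot 5/19 → sign +
step 2: pivot -6/5 → sign −
signature = (1, 2, 0)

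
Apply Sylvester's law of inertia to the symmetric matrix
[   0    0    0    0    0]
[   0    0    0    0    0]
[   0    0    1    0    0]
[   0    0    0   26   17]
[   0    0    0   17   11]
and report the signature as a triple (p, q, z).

Answer: (2, 1, 2)

Derivation:
step 0: pivot 1 → sign +
step 1: pivot 26 → sign +
step 2: pivot -3/26 → sign −
step 3: row/col 3 already zero → sign 0
step 4: row/col 4 already zero → sign 0
signature = (2, 1, 2)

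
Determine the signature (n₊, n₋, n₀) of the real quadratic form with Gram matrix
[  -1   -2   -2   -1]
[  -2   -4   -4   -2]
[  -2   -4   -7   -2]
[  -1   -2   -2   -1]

Answer: (0, 2, 2)

Derivation:
step 0: pivot -1 → sign −
step 1: pivot -3 → sign −
step 2: row/col 2 already zero → sign 0
step 3: row/col 3 already zero → sign 0
signature = (0, 2, 2)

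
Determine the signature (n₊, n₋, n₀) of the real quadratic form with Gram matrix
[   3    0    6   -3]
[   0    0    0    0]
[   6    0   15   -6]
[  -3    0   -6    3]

Answer: (2, 0, 2)

Derivation:
step 0: pivot 3 → sign +
step 1: pivot 3 → sign +
step 2: row/col 2 already zero → sign 0
step 3: row/col 3 already zero → sign 0
signature = (2, 0, 2)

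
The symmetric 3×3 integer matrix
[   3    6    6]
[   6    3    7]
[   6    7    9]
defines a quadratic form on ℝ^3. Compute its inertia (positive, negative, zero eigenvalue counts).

Answer: (1, 2, 0)

Derivation:
step 0: pivot 3 → sign +
step 1: pivot -9 → sign −
step 2: pivot -2/9 → sign −
signature = (1, 2, 0)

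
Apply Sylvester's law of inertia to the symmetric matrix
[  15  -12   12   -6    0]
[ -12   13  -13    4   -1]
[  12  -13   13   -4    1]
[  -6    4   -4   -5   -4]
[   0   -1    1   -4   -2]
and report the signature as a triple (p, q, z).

step 0: pivot 15 → sign +
step 1: pivot 17/5 → sign +
step 2: pivot -129/17 → sign −
step 3: pivot 3/43 → sign +
step 4: row/col 4 already zero → sign 0
signature = (3, 1, 1)

Answer: (3, 1, 1)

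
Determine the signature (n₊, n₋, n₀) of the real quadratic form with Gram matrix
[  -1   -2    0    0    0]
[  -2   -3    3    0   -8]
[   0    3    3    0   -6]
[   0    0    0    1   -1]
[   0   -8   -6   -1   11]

step 0: pivot -1 → sign −
step 1: pivot 1 → sign +
step 2: pivot -6 → sign −
step 3: pivot 1 → sign +
step 4: row/col 4 already zero → sign 0
signature = (2, 2, 1)

Answer: (2, 2, 1)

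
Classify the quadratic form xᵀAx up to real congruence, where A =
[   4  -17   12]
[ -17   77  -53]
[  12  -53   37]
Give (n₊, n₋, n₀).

step 0: pivot 4 → sign +
step 1: pivot 19/4 → sign +
step 2: pivot 3/19 → sign +
signature = (3, 0, 0)

Answer: (3, 0, 0)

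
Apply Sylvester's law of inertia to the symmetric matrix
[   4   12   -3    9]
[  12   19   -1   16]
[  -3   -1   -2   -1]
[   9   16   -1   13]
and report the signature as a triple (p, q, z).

step 0: pivot 4 → sign +
step 1: pivot -17 → sign −
step 2: pivot -33/68 → sign −
step 3: pivot 6/11 → sign +
signature = (2, 2, 0)

Answer: (2, 2, 0)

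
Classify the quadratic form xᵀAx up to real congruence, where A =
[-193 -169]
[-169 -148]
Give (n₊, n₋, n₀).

step 0: pivot -193 → sign −
step 1: pivot -3/193 → sign −
signature = (0, 2, 0)

Answer: (0, 2, 0)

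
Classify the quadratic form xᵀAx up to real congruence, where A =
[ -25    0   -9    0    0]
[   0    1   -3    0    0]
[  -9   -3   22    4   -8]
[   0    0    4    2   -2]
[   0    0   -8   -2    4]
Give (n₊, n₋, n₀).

Answer: (4, 1, 0)

Derivation:
step 0: pivot -25 → sign −
step 1: pivot 1 → sign +
step 2: pivot 406/25 → sign +
step 3: pivot 206/203 → sign +
step 4: pivot 6/103 → sign +
signature = (4, 1, 0)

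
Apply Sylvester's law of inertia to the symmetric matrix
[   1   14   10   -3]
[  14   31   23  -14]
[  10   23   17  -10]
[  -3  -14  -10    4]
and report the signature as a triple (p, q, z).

step 0: pivot 1 → sign +
step 1: pivot -165 → sign −
step 2: pivot -2/55 → sign −
step 3: pivot 1/3 → sign +
signature = (2, 2, 0)

Answer: (2, 2, 0)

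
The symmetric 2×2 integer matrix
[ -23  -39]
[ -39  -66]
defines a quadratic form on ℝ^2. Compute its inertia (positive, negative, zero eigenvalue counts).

Answer: (1, 1, 0)

Derivation:
step 0: pivot -23 → sign −
step 1: pivot 3/23 → sign +
signature = (1, 1, 0)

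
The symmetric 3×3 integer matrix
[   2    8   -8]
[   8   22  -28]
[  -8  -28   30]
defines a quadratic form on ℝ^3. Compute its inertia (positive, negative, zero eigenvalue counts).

step 0: pivot 2 → sign +
step 1: pivot -10 → sign −
step 2: pivot -2/5 → sign −
signature = (1, 2, 0)

Answer: (1, 2, 0)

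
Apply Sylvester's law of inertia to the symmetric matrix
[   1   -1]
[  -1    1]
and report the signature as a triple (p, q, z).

Answer: (1, 0, 1)

Derivation:
step 0: pivot 1 → sign +
step 1: row/col 1 already zero → sign 0
signature = (1, 0, 1)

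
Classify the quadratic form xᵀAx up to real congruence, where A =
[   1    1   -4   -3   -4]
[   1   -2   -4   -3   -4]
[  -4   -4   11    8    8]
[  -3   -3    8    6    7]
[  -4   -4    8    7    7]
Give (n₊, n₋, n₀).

step 0: pivot 1 → sign +
step 1: pivot -3 → sign −
step 2: pivot -5 → sign −
step 3: pivot 1/5 → sign +
step 4: pivot -6 → sign −
signature = (2, 3, 0)

Answer: (2, 3, 0)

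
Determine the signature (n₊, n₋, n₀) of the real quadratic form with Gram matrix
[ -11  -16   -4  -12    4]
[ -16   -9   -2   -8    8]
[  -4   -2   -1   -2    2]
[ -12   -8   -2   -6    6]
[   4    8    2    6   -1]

Answer: (3, 2, 0)

Derivation:
step 0: pivot -11 → sign −
step 1: pivot 157/11 → sign +
step 2: pivot -89/157 → sign −
step 3: pivot 78/89 → sign +
step 4: pivot 1/13 → sign +
signature = (3, 2, 0)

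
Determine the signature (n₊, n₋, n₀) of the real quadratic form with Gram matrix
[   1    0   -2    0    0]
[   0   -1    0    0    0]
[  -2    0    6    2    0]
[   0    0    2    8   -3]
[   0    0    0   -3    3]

Answer: (4, 1, 0)

Derivation:
step 0: pivot 1 → sign +
step 1: pivot -1 → sign −
step 2: pivot 2 → sign +
step 3: pivot 6 → sign +
step 4: pivot 3/2 → sign +
signature = (4, 1, 0)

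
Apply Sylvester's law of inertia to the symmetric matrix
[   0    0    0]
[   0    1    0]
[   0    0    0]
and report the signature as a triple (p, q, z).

Answer: (1, 0, 2)

Derivation:
step 0: pivot 1 → sign +
step 1: row/col 1 already zero → sign 0
step 2: row/col 2 already zero → sign 0
signature = (1, 0, 2)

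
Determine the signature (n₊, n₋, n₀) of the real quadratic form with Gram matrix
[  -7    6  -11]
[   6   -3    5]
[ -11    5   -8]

Answer: (2, 1, 0)

Derivation:
step 0: pivot -7 → sign −
step 1: pivot 15/7 → sign +
step 2: pivot 2/15 → sign +
signature = (2, 1, 0)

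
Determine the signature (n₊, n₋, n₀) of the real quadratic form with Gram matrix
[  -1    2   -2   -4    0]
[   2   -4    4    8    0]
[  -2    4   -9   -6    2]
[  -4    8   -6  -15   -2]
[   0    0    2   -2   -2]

step 0: pivot -1 → sign −
step 1: pivot -5 → sign −
step 2: pivot 9/5 → sign +
step 3: pivot -2 → sign −
step 4: row/col 4 already zero → sign 0
signature = (1, 3, 1)

Answer: (1, 3, 1)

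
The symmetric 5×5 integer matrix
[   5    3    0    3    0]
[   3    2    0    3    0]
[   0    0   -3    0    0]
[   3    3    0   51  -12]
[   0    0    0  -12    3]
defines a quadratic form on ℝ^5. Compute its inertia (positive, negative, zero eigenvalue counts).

step 0: pivot 5 → sign +
step 1: pivot 1/5 → sign +
step 2: pivot -3 → sign −
step 3: pivot 42 → sign +
step 4: pivot -3/7 → sign −
signature = (3, 2, 0)

Answer: (3, 2, 0)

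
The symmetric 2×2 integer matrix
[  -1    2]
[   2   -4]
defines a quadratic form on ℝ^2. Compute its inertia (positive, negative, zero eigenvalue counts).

Answer: (0, 1, 1)

Derivation:
step 0: pivot -1 → sign −
step 1: row/col 1 already zero → sign 0
signature = (0, 1, 1)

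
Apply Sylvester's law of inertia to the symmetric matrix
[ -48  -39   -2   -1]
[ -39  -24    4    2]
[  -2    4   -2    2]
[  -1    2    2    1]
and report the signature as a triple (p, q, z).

Answer: (1, 3, 0)

Derivation:
step 0: pivot -48 → sign −
step 1: pivot 123/16 → sign +
step 2: pivot -742/123 → sign −
step 3: pivot -3/371 → sign −
signature = (1, 3, 0)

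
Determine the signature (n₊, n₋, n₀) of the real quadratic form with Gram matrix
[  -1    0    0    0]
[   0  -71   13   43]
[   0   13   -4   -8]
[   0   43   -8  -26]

step 0: pivot -1 → sign −
step 1: pivot -71 → sign −
step 2: pivot -115/71 → sign −
step 3: pivot 6/115 → sign +
signature = (1, 3, 0)

Answer: (1, 3, 0)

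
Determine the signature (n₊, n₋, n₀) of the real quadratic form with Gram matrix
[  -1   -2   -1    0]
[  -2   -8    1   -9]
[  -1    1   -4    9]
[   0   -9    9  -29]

Answer: (0, 4, 0)

Derivation:
step 0: pivot -1 → sign −
step 1: pivot -4 → sign −
step 2: pivot -3/4 → sign −
step 3: pivot -2 → sign −
signature = (0, 4, 0)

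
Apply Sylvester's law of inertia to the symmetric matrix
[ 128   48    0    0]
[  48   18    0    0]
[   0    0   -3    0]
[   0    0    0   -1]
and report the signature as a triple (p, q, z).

step 0: pivot 128 → sign +
step 1: pivot -3 → sign −
step 2: pivot -1 → sign −
step 3: row/col 3 already zero → sign 0
signature = (1, 2, 1)

Answer: (1, 2, 1)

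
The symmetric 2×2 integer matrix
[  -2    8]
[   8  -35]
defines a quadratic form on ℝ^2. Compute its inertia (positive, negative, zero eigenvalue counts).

step 0: pivot -2 → sign −
step 1: pivot -3 → sign −
signature = (0, 2, 0)

Answer: (0, 2, 0)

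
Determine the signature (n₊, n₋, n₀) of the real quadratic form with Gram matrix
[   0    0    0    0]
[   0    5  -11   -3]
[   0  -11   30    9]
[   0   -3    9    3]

step 0: pivot 5 → sign +
step 1: pivot 29/5 → sign +
step 2: pivot 6/29 → sign +
step 3: row/col 3 already zero → sign 0
signature = (3, 0, 1)

Answer: (3, 0, 1)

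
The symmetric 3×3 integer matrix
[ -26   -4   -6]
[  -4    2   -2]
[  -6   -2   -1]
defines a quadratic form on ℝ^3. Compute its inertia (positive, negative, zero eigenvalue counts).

step 0: pivot -26 → sign −
step 1: pivot 34/13 → sign +
step 2: pivot -1/17 → sign −
signature = (1, 2, 0)

Answer: (1, 2, 0)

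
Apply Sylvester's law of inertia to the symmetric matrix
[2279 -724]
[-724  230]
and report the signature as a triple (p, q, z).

step 0: pivot 2279 → sign +
step 1: pivot -6/2279 → sign −
signature = (1, 1, 0)

Answer: (1, 1, 0)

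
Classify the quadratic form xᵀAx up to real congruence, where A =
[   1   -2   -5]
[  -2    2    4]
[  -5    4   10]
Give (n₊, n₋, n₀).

Answer: (2, 1, 0)

Derivation:
step 0: pivot 1 → sign +
step 1: pivot -2 → sign −
step 2: pivot 3 → sign +
signature = (2, 1, 0)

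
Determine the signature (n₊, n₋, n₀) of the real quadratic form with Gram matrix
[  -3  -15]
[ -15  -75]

step 0: pivot -3 → sign −
step 1: row/col 1 already zero → sign 0
signature = (0, 1, 1)

Answer: (0, 1, 1)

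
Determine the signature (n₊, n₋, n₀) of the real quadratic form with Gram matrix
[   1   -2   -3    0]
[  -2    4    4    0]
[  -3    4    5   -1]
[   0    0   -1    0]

step 0: pivot 1 → sign +
step 1: pivot -4 → sign −
step 2: pivot 1 → sign +
step 3: row/col 3 already zero → sign 0
signature = (2, 1, 1)

Answer: (2, 1, 1)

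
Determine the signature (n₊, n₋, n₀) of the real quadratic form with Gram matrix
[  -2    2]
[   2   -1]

Answer: (1, 1, 0)

Derivation:
step 0: pivot -2 → sign −
step 1: pivot 1 → sign +
signature = (1, 1, 0)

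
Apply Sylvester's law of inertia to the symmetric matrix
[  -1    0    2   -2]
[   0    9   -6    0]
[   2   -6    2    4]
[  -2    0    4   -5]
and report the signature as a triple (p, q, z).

Answer: (2, 2, 0)

Derivation:
step 0: pivot -1 → sign −
step 1: pivot 9 → sign +
step 2: pivot 2 → sign +
step 3: pivot -1 → sign −
signature = (2, 2, 0)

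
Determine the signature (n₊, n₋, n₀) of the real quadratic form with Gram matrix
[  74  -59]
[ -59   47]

Answer: (1, 1, 0)

Derivation:
step 0: pivot 74 → sign +
step 1: pivot -3/74 → sign −
signature = (1, 1, 0)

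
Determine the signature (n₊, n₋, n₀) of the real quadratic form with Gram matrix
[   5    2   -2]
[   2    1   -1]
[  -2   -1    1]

step 0: pivot 5 → sign +
step 1: pivot 1/5 → sign +
step 2: row/col 2 already zero → sign 0
signature = (2, 0, 1)

Answer: (2, 0, 1)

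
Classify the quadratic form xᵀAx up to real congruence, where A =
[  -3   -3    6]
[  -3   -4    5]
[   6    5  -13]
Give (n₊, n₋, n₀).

Answer: (0, 2, 1)

Derivation:
step 0: pivot -3 → sign −
step 1: pivot -1 → sign −
step 2: row/col 2 already zero → sign 0
signature = (0, 2, 1)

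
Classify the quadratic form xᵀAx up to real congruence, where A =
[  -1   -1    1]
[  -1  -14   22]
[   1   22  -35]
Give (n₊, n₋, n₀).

step 0: pivot -1 → sign −
step 1: pivot -13 → sign −
step 2: pivot -1/13 → sign −
signature = (0, 3, 0)

Answer: (0, 3, 0)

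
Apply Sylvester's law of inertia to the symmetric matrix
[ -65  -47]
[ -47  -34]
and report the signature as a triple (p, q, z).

Answer: (0, 2, 0)

Derivation:
step 0: pivot -65 → sign −
step 1: pivot -1/65 → sign −
signature = (0, 2, 0)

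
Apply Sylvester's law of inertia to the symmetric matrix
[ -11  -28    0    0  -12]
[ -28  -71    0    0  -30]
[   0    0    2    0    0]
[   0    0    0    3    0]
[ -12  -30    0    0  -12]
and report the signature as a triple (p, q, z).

step 0: pivot -11 → sign −
step 1: pivot 3/11 → sign +
step 2: pivot 2 → sign +
step 3: pivot 3 → sign +
step 4: row/col 4 already zero → sign 0
signature = (3, 1, 1)

Answer: (3, 1, 1)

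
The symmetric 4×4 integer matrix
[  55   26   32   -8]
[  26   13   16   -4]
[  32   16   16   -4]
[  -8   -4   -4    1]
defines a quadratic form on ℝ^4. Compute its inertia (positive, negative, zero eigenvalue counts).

step 0: pivot 55 → sign +
step 1: pivot 39/55 → sign +
step 2: pivot -48/13 → sign −
step 3: row/col 3 already zero → sign 0
signature = (2, 1, 1)

Answer: (2, 1, 1)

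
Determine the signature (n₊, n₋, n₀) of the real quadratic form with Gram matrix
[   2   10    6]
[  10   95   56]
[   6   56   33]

step 0: pivot 2 → sign +
step 1: pivot 45 → sign +
step 2: pivot -1/45 → sign −
signature = (2, 1, 0)

Answer: (2, 1, 0)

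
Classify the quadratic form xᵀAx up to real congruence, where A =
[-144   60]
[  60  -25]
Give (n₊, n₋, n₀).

Answer: (0, 1, 1)

Derivation:
step 0: pivot -144 → sign −
step 1: row/col 1 already zero → sign 0
signature = (0, 1, 1)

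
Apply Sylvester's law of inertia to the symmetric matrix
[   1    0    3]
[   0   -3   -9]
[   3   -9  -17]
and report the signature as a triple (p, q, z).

step 0: pivot 1 → sign +
step 1: pivot -3 → sign −
step 2: pivot 1 → sign +
signature = (2, 1, 0)

Answer: (2, 1, 0)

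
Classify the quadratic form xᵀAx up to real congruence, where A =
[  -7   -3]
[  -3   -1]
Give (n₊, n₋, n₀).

Answer: (1, 1, 0)

Derivation:
step 0: pivot -7 → sign −
step 1: pivot 2/7 → sign +
signature = (1, 1, 0)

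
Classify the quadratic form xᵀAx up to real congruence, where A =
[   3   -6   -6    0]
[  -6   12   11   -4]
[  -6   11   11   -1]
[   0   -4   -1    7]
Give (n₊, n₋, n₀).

Answer: (2, 2, 0)

Derivation:
step 0: pivot 3 → sign +
step 1: pivot -1 → sign −
step 2: pivot 1 → sign +
step 3: pivot -1 → sign −
signature = (2, 2, 0)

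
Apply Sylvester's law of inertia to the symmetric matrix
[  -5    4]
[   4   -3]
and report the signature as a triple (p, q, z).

Answer: (1, 1, 0)

Derivation:
step 0: pivot -5 → sign −
step 1: pivot 1/5 → sign +
signature = (1, 1, 0)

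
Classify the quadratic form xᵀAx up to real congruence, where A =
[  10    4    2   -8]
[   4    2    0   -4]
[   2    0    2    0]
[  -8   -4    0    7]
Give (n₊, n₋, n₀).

Answer: (2, 1, 1)

Derivation:
step 0: pivot 10 → sign +
step 1: pivot 2/5 → sign +
step 2: pivot -1 → sign −
step 3: row/col 3 already zero → sign 0
signature = (2, 1, 1)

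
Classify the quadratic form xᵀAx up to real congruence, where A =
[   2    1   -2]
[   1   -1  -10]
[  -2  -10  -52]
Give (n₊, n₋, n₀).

step 0: pivot 2 → sign +
step 1: pivot -3/2 → sign −
step 2: row/col 2 already zero → sign 0
signature = (1, 1, 1)

Answer: (1, 1, 1)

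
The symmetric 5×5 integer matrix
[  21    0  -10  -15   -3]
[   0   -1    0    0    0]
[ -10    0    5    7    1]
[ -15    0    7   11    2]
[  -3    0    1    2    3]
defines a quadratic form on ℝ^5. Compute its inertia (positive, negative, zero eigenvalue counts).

Answer: (4, 1, 0)

Derivation:
step 0: pivot 21 → sign +
step 1: pivot -1 → sign −
step 2: pivot 5/21 → sign +
step 3: pivot 1/5 → sign +
step 4: pivot 1 → sign +
signature = (4, 1, 0)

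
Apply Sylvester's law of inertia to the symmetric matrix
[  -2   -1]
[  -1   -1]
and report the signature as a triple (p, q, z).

Answer: (0, 2, 0)

Derivation:
step 0: pivot -2 → sign −
step 1: pivot -1/2 → sign −
signature = (0, 2, 0)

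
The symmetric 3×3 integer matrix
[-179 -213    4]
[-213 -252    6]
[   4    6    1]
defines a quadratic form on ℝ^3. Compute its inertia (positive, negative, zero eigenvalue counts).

step 0: pivot -179 → sign −
step 1: pivot 261/179 → sign +
step 2: pivot 1/29 → sign +
signature = (2, 1, 0)

Answer: (2, 1, 0)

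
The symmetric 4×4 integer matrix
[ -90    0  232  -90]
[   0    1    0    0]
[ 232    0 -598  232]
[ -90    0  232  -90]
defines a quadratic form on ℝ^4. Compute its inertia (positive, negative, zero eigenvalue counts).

Answer: (2, 1, 1)

Derivation:
step 0: pivot -90 → sign −
step 1: pivot 1 → sign +
step 2: pivot 2/45 → sign +
step 3: row/col 3 already zero → sign 0
signature = (2, 1, 1)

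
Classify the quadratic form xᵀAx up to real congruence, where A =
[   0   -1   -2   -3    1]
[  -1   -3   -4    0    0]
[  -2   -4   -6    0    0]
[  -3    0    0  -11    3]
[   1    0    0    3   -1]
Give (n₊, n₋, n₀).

Answer: (1, 4, 0)

Derivation:
step 0: pivot -3 → sign −
step 1: pivot 1/3 → sign +
step 2: pivot -2 → sign −
step 3: pivot -20 → sign −
step 4: pivot -1/5 → sign −
signature = (1, 4, 0)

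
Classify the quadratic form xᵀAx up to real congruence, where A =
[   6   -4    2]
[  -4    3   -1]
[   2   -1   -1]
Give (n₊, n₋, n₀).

Answer: (2, 1, 0)

Derivation:
step 0: pivot 6 → sign +
step 1: pivot 1/3 → sign +
step 2: pivot -2 → sign −
signature = (2, 1, 0)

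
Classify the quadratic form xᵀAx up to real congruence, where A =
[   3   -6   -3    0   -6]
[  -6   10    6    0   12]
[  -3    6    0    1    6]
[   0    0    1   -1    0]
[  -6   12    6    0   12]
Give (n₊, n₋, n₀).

step 0: pivot 3 → sign +
step 1: pivot -2 → sign −
step 2: pivot -3 → sign −
step 3: pivot -2/3 → sign −
step 4: row/col 4 already zero → sign 0
signature = (1, 3, 1)

Answer: (1, 3, 1)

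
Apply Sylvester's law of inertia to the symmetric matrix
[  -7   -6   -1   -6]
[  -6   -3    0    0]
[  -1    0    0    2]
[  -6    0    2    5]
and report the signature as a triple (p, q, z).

Answer: (2, 2, 0)

Derivation:
step 0: pivot -7 → sign −
step 1: pivot 15/7 → sign +
step 2: pivot -1/5 → sign −
step 3: pivot 1 → sign +
signature = (2, 2, 0)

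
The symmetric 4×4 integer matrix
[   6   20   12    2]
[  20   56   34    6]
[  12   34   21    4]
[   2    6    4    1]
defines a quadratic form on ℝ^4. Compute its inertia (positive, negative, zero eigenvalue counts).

Answer: (2, 1, 1)

Derivation:
step 0: pivot 6 → sign +
step 1: pivot -32/3 → sign −
step 2: pivot 3/8 → sign +
step 3: row/col 3 already zero → sign 0
signature = (2, 1, 1)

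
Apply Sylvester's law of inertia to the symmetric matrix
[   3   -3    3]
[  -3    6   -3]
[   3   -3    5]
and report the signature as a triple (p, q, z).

Answer: (3, 0, 0)

Derivation:
step 0: pivot 3 → sign +
step 1: pivot 3 → sign +
step 2: pivot 2 → sign +
signature = (3, 0, 0)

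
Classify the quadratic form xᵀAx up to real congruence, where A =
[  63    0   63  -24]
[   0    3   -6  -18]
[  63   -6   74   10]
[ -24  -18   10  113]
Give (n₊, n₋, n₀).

Answer: (2, 2, 0)

Derivation:
step 0: pivot 63 → sign +
step 1: pivot 3 → sign +
step 2: pivot -1 → sign −
step 3: pivot -1/7 → sign −
signature = (2, 2, 0)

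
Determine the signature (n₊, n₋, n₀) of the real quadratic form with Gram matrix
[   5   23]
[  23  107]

Answer: (2, 0, 0)

Derivation:
step 0: pivot 5 → sign +
step 1: pivot 6/5 → sign +
signature = (2, 0, 0)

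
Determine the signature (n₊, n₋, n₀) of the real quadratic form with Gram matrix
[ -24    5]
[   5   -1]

step 0: pivot -24 → sign −
step 1: pivot 1/24 → sign +
signature = (1, 1, 0)

Answer: (1, 1, 0)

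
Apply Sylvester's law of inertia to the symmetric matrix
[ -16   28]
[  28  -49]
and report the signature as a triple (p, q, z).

step 0: pivot -16 → sign −
step 1: row/col 1 already zero → sign 0
signature = (0, 1, 1)

Answer: (0, 1, 1)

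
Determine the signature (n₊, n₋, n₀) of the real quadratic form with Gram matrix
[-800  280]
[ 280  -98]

Answer: (0, 1, 1)

Derivation:
step 0: pivot -800 → sign −
step 1: row/col 1 already zero → sign 0
signature = (0, 1, 1)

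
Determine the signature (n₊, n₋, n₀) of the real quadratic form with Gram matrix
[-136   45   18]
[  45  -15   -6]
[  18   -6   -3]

Answer: (0, 3, 0)

Derivation:
step 0: pivot -136 → sign −
step 1: pivot -15/136 → sign −
step 2: pivot -3/5 → sign −
signature = (0, 3, 0)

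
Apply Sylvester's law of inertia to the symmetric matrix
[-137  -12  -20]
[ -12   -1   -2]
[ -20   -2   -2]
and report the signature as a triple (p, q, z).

Answer: (1, 2, 0)

Derivation:
step 0: pivot -137 → sign −
step 1: pivot 7/137 → sign +
step 2: pivot -2/7 → sign −
signature = (1, 2, 0)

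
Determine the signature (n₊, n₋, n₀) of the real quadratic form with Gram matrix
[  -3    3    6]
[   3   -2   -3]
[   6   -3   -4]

step 0: pivot -3 → sign −
step 1: pivot 1 → sign +
step 2: pivot -1 → sign −
signature = (1, 2, 0)

Answer: (1, 2, 0)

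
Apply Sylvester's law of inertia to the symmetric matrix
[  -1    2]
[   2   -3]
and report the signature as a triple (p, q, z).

step 0: pivot -1 → sign −
step 1: pivot 1 → sign +
signature = (1, 1, 0)

Answer: (1, 1, 0)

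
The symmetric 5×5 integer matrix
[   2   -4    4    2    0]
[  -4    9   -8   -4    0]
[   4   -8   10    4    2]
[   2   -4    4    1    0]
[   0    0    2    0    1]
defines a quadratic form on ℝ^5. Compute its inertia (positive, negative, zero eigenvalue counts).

Answer: (3, 2, 0)

Derivation:
step 0: pivot 2 → sign +
step 1: pivot 1 → sign +
step 2: pivot 2 → sign +
step 3: pivot -1 → sign −
step 4: pivot -1 → sign −
signature = (3, 2, 0)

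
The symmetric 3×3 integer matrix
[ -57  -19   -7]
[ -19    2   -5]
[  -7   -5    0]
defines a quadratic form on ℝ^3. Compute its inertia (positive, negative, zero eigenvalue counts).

step 0: pivot -57 → sign −
step 1: pivot 25/3 → sign +
step 2: pivot 3/475 → sign +
signature = (2, 1, 0)

Answer: (2, 1, 0)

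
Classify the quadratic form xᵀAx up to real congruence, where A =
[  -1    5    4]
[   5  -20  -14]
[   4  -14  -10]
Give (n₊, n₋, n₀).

Answer: (1, 2, 0)

Derivation:
step 0: pivot -1 → sign −
step 1: pivot 5 → sign +
step 2: pivot -6/5 → sign −
signature = (1, 2, 0)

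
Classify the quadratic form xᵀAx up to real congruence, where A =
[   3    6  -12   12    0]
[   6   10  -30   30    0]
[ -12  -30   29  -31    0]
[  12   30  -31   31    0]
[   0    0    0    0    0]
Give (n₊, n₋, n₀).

step 0: pivot 3 → sign +
step 1: pivot -2 → sign −
step 2: pivot -1 → sign −
step 3: pivot 2 → sign +
step 4: row/col 4 already zero → sign 0
signature = (2, 2, 1)

Answer: (2, 2, 1)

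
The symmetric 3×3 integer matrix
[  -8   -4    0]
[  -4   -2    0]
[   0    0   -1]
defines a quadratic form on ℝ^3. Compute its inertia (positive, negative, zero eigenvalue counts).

Answer: (0, 2, 1)

Derivation:
step 0: pivot -8 → sign −
step 1: pivot -1 → sign −
step 2: row/col 2 already zero → sign 0
signature = (0, 2, 1)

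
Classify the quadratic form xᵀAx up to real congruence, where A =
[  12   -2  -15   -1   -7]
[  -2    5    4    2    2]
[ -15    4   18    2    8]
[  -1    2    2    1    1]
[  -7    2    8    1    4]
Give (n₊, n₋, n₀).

step 0: pivot 12 → sign +
step 1: pivot 14/3 → sign +
step 2: pivot -69/56 → sign −
step 3: pivot 5/23 → sign +
step 4: pivot 3/5 → sign +
signature = (4, 1, 0)

Answer: (4, 1, 0)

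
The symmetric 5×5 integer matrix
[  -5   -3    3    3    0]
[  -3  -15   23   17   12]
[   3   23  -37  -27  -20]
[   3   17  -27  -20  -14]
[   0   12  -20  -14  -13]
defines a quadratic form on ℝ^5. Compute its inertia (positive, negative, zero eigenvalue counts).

step 0: pivot -5 → sign −
step 1: pivot -66/5 → sign −
step 2: pivot -38/33 → sign −
step 3: pivot -3/19 → sign −
step 4: pivot -1 → sign −
signature = (0, 5, 0)

Answer: (0, 5, 0)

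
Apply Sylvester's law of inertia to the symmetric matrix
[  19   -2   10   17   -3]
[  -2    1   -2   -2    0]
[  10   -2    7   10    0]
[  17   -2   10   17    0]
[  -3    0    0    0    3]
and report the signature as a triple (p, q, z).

step 0: pivot 19 → sign +
step 1: pivot 15/19 → sign +
step 2: pivot 3/5 → sign +
step 3: pivot 2/3 → sign +
step 4: pivot -3/2 → sign −
signature = (4, 1, 0)

Answer: (4, 1, 0)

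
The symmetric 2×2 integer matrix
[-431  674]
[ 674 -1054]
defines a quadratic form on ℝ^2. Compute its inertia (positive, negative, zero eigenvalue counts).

Answer: (1, 1, 0)

Derivation:
step 0: pivot -431 → sign −
step 1: pivot 2/431 → sign +
signature = (1, 1, 0)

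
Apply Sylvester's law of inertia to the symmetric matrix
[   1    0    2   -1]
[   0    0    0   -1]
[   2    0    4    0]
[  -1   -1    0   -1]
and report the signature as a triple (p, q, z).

step 0: pivot 1 → sign +
step 1: pivot -2 → sign −
step 2: pivot 2 → sign +
step 3: row/col 3 already zero → sign 0
signature = (2, 1, 1)

Answer: (2, 1, 1)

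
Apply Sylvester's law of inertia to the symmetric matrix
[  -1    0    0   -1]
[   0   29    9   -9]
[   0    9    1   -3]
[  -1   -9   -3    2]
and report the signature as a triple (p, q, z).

step 0: pivot -1 → sign −
step 1: pivot 29 → sign +
step 2: pivot -52/29 → sign −
step 3: pivot 3/13 → sign +
signature = (2, 2, 0)

Answer: (2, 2, 0)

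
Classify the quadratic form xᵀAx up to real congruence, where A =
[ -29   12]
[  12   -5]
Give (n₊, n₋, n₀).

Answer: (0, 2, 0)

Derivation:
step 0: pivot -29 → sign −
step 1: pivot -1/29 → sign −
signature = (0, 2, 0)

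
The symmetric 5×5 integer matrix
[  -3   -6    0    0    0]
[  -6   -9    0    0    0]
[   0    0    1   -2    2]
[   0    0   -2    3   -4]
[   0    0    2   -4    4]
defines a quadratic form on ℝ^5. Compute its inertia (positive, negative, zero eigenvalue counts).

Answer: (2, 2, 1)

Derivation:
step 0: pivot -3 → sign −
step 1: pivot 3 → sign +
step 2: pivot 1 → sign +
step 3: pivot -1 → sign −
step 4: row/col 4 already zero → sign 0
signature = (2, 2, 1)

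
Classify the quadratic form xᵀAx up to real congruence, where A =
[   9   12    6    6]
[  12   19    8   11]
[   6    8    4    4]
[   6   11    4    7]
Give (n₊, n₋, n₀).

step 0: pivot 9 → sign +
step 1: pivot 3 → sign +
step 2: row/col 2 already zero → sign 0
step 3: row/col 3 already zero → sign 0
signature = (2, 0, 2)

Answer: (2, 0, 2)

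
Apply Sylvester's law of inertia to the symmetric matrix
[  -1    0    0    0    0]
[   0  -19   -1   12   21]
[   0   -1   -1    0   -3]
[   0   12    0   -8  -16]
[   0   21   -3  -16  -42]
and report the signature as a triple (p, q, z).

step 0: pivot -1 → sign −
step 1: pivot -19 → sign −
step 2: pivot -18/19 → sign −
step 3: pivot -1 → sign −
step 4: row/col 4 already zero → sign 0
signature = (0, 4, 1)

Answer: (0, 4, 1)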